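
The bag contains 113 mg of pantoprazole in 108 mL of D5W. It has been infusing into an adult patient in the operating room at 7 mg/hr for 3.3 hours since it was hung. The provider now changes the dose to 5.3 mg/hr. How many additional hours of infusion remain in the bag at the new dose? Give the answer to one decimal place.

17.0 hours

Initial rate:
Concentration = 113 mg ÷ 108 mL = 1.046296 mg/mL
Rate = 7 mg/hr ÷ 1.046296 mg/mL = 6.690265 mL/hr
Volume infused so far = 6.690265 mL/hr × 3.3 hr = 22.07788 mL
Volume remaining = 108 − 22.07788 = 85.92212 mL
New rate:
Rate = 5.3 mg/hr ÷ 1.046296 mg/mL = 5.065487 mL/hr
Time remaining = 85.92212 mL ÷ 5.065487 mL/hr = 16.96226 hr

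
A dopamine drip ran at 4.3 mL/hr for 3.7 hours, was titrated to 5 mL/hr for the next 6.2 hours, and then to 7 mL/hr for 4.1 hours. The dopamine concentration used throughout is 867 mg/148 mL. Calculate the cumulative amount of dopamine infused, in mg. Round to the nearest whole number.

443 mg

Concentration = 867 mg ÷ 148 mL = 5.858108 mg/mL
Stage 1: 4.3 mL/hr × 3.7 hr = 15.91 mL → 15.91 mL × 5.858108 mg/mL = 93.2025 mg
Stage 2: 5 mL/hr × 6.2 hr = 31 mL → 31 mL × 5.858108 mg/mL = 181.6014 mg
Stage 3: 7 mL/hr × 4.1 hr = 28.7 mL → 28.7 mL × 5.858108 mg/mL = 168.1277 mg
Total = 93.2025 + 181.6014 + 168.1277 = 442.9316 mg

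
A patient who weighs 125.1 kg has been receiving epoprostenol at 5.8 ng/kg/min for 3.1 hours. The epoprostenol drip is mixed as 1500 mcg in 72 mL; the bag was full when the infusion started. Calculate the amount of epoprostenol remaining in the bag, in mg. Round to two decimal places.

1.37 mg

Dose = 5.8 ng/kg/min × 125.1 kg = 725.58 ng/min
725.58 ng/min × 60 min/hr = 43534.8 ng/hr
Concentration = 1500 mcg ÷ 72 mL = 20.83333 mcg/mL = 20833.33 ng/mL
Rate = 43534.8 ng/hr ÷ 20833.33 ng/mL = 2.08967 mL/hr
Volume infused = 2.08967 mL/hr × 3.1 hr = 6.477978 mL
Volume remaining = 72 − 6.477978 = 65.52202 mL
Drug remaining = 65.52202 mL × 20833.33 ng/mL = 1365042 ng = 1.365042 mg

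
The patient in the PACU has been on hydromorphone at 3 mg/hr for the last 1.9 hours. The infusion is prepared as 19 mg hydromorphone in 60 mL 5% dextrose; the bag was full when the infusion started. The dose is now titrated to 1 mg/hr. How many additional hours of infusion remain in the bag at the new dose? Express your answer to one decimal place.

Initial rate:
Concentration = 19 mg ÷ 60 mL = 0.3166667 mg/mL
Rate = 3 mg/hr ÷ 0.3166667 mg/mL = 9.473684 mL/hr
Volume infused so far = 9.473684 mL/hr × 1.9 hr = 18 mL
Volume remaining = 60 − 18 = 42 mL
New rate:
Rate = 1 mg/hr ÷ 0.3166667 mg/mL = 3.157895 mL/hr
Time remaining = 42 mL ÷ 3.157895 mL/hr = 13.3 hr

13.3 hours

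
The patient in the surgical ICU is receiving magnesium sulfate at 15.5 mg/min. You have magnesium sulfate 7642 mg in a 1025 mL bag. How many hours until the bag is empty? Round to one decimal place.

8.2 hours

15.5 mg/min × 60 min/hr = 930 mg/hr
Concentration = 7642 mg ÷ 1025 mL = 7.45561 mg/mL
Rate = 930 mg/hr ÷ 7.45561 mg/mL = 124.7383 mL/hr
Duration = 1025 mL ÷ 124.7383 mL/hr = 8.217204 hr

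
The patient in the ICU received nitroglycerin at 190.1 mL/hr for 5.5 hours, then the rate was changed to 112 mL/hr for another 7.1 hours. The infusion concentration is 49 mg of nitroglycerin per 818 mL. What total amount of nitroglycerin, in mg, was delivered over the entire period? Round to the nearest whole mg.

110 mg

Concentration = 49 mg ÷ 818 mL = 0.0599022 mg/mL
Stage 1: 190.1 mL/hr × 5.5 hr = 1045.55 mL → 1045.55 mL × 0.0599022 mg/mL = 62.63075 mg
Stage 2: 112 mL/hr × 7.1 hr = 795.2 mL → 795.2 mL × 0.0599022 mg/mL = 47.63423 mg
Total = 62.63075 + 47.63423 = 110.265 mg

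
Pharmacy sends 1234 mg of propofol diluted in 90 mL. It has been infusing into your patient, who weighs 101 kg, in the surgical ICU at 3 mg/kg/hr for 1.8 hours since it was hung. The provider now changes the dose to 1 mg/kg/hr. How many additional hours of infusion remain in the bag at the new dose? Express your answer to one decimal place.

6.8 hours

Initial rate:
Dose = 3 mg/kg/hr × 101 kg = 303 mg/hr
Concentration = 1234 mg ÷ 90 mL = 13.71111 mg/mL
Rate = 303 mg/hr ÷ 13.71111 mg/mL = 22.09887 mL/hr
Volume infused so far = 22.09887 mL/hr × 1.8 hr = 39.77796 mL
Volume remaining = 90 − 39.77796 = 50.22204 mL
New rate:
Dose = 1 mg/kg/hr × 101 kg = 101 mg/hr
Rate = 101 mg/hr ÷ 13.71111 mg/mL = 7.366288 mL/hr
Time remaining = 50.22204 mL ÷ 7.366288 mL/hr = 6.817822 hr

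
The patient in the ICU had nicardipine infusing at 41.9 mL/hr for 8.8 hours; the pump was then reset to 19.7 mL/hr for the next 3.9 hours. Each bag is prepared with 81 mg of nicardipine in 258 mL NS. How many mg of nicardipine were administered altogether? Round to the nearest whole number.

Concentration = 81 mg ÷ 258 mL = 0.3139535 mg/mL
Stage 1: 41.9 mL/hr × 8.8 hr = 368.72 mL → 368.72 mL × 0.3139535 mg/mL = 115.7609 mg
Stage 2: 19.7 mL/hr × 3.9 hr = 76.83 mL → 76.83 mL × 0.3139535 mg/mL = 24.12105 mg
Total = 115.7609 + 24.12105 = 139.882 mg

140 mg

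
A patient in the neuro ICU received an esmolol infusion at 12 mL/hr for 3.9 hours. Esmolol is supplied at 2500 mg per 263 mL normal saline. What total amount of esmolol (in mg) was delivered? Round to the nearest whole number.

Concentration = 2500 mg ÷ 263 mL = 9.505703 mg/mL = 9505.703 mcg/mL
Drug rate = 12 mL/hr × 9505.703 mcg/mL = 114068.4 mcg/hr
Total = 114068.4 mcg/hr × 3.9 hr = 444866.9 mcg = 444.8669 mg

445 mg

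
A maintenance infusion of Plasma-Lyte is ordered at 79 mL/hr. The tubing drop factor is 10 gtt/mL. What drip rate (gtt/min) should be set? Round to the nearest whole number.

79 mL/hr ÷ 60 min/hr = 1.316667 mL/min
1.316667 mL/min × 10 gtt/mL = 13.16667 gtt/min

13 gtt/min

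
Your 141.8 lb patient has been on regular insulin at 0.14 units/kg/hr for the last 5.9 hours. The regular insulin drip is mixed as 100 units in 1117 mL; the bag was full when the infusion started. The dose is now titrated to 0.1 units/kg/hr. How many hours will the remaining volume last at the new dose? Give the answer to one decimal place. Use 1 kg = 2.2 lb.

7.3 hours

Initial rate:
Weight = 141.8 lb ÷ 2.2 lb/kg = 64.45455 kg
Dose = 0.14 units/kg/hr × 64.45455 kg = 9.023636 units/hr
Concentration = 100 units ÷ 1117 mL = 0.08952551 units/mL
Rate = 9.023636 units/hr ÷ 0.08952551 units/mL = 100.794 mL/hr
Volume infused so far = 100.794 mL/hr × 5.9 hr = 594.6847 mL
Volume remaining = 1117 − 594.6847 = 522.3153 mL
New rate:
Dose = 0.1 units/kg/hr × 64.45455 kg = 6.445455 units/hr
Rate = 6.445455 units/hr ÷ 0.08952551 units/mL = 71.99573 mL/hr
Time remaining = 522.3153 mL ÷ 71.99573 mL/hr = 7.25481 hr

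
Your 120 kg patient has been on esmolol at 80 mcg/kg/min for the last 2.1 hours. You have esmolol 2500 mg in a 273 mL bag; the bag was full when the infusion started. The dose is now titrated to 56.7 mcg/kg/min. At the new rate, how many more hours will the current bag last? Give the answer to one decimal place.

Initial rate:
Dose = 80 mcg/kg/min × 120 kg = 9600 mcg/min
9600 mcg/min × 60 min/hr = 576000 mcg/hr
Concentration = 2500 mg ÷ 273 mL = 9.157509 mg/mL = 9157.509 mcg/mL
Rate = 576000 mcg/hr ÷ 9157.509 mcg/mL = 62.8992 mL/hr
Volume infused so far = 62.8992 mL/hr × 2.1 hr = 132.0883 mL
Volume remaining = 273 − 132.0883 = 140.9117 mL
New rate:
Dose = 56.7 mcg/kg/min × 120 kg = 6804 mcg/min
6804 mcg/min × 60 min/hr = 408240 mcg/hr
Rate = 408240 mcg/hr ÷ 9157.509 mcg/mL = 44.57981 mL/hr
Time remaining = 140.9117 mL ÷ 44.57981 mL/hr = 3.160886 hr

3.2 hours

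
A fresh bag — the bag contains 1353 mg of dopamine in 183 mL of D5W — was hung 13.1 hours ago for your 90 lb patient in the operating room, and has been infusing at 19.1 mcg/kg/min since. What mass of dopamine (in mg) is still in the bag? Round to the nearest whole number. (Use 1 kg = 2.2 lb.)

Weight = 90 lb ÷ 2.2 lb/kg = 40.90909 kg
Dose = 19.1 mcg/kg/min × 40.90909 kg = 781.3636 mcg/min
781.3636 mcg/min × 60 min/hr = 46881.82 mcg/hr
Concentration = 1353 mg ÷ 183 mL = 7.393443 mg/mL = 7393.443 mcg/mL
Rate = 46881.82 mcg/hr ÷ 7393.443 mcg/mL = 6.341 mL/hr
Volume infused = 6.341 mL/hr × 13.1 hr = 83.0671 mL
Volume remaining = 183 − 83.0671 = 99.9329 mL
Drug remaining = 99.9329 mL × 7393.443 mcg/mL = 738848.2 mcg = 738.8482 mg

739 mg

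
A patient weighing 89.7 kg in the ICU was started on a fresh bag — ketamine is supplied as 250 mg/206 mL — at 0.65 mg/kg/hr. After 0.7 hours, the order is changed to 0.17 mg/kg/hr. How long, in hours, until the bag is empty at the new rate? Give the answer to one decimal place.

Initial rate:
Dose = 0.65 mg/kg/hr × 89.7 kg = 58.305 mg/hr
Concentration = 250 mg ÷ 206 mL = 1.213592 mg/mL
Rate = 58.305 mg/hr ÷ 1.213592 mg/mL = 48.04332 mL/hr
Volume infused so far = 48.04332 mL/hr × 0.7 hr = 33.63032 mL
Volume remaining = 206 − 33.63032 = 172.3697 mL
New rate:
Dose = 0.17 mg/kg/hr × 89.7 kg = 15.249 mg/hr
Rate = 15.249 mg/hr ÷ 1.213592 mg/mL = 12.56518 mL/hr
Time remaining = 172.3697 mL ÷ 12.56518 mL/hr = 13.71805 hr

13.7 hours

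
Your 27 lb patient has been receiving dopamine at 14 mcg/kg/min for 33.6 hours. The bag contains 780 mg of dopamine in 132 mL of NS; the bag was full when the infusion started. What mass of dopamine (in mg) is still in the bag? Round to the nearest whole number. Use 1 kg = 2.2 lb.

Weight = 27 lb ÷ 2.2 lb/kg = 12.27273 kg
Dose = 14 mcg/kg/min × 12.27273 kg = 171.8182 mcg/min
171.8182 mcg/min × 60 min/hr = 10309.09 mcg/hr
Concentration = 780 mg ÷ 132 mL = 5.909091 mg/mL = 5909.091 mcg/mL
Rate = 10309.09 mcg/hr ÷ 5909.091 mcg/mL = 1.744615 mL/hr
Volume infused = 1.744615 mL/hr × 33.6 hr = 58.61908 mL
Volume remaining = 132 − 58.61908 = 73.38092 mL
Drug remaining = 73.38092 mL × 5909.091 mcg/mL = 433614.5 mcg = 433.6145 mg

434 mg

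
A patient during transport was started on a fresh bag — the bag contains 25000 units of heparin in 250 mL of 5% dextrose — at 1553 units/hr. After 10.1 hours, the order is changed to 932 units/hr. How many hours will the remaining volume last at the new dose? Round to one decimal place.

Initial rate:
Concentration = 25000 units ÷ 250 mL = 100 units/mL
Rate = 1553 units/hr ÷ 100 units/mL = 15.53 mL/hr
Volume infused so far = 15.53 mL/hr × 10.1 hr = 156.853 mL
Volume remaining = 250 − 156.853 = 93.147 mL
New rate:
Rate = 932 units/hr ÷ 100 units/mL = 9.32 mL/hr
Time remaining = 93.147 mL ÷ 9.32 mL/hr = 9.994313 hr

10.0 hours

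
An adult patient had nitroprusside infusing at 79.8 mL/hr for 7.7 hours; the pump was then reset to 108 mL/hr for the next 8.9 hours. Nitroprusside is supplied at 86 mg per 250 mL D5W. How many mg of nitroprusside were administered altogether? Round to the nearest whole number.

542 mg

Concentration = 86 mg ÷ 250 mL = 0.344 mg/mL
Stage 1: 79.8 mL/hr × 7.7 hr = 614.46 mL → 614.46 mL × 0.344 mg/mL = 211.3742 mg
Stage 2: 108 mL/hr × 8.9 hr = 961.2 mL → 961.2 mL × 0.344 mg/mL = 330.6528 mg
Total = 211.3742 + 330.6528 = 542.027 mg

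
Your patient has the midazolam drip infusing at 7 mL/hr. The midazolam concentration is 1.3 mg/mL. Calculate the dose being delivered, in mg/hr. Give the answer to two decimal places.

Drug rate = 7 mL/hr × 1.3 mg/mL = 9.1 mg/hr

9.10 mg/hr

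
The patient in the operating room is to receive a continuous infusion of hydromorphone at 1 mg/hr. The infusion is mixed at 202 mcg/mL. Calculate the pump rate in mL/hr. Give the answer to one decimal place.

5.0 mL/hr

Concentration = 202 mcg/mL = 0.202 mg/mL
Rate = 1 mg/hr ÷ 0.202 mg/mL = 4.950495 mL/hr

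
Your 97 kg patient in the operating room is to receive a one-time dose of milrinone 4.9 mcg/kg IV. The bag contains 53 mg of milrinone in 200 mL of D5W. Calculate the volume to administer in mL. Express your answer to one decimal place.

Dose = 4.9 mcg/kg × 97 kg = 475.3 mcg
Concentration = 53 mg ÷ 200 mL = 0.265 mg/mL = 265 mcg/mL
Volume = 475.3 mcg ÷ 265 mcg/mL = 1.793585 mL

1.8 mL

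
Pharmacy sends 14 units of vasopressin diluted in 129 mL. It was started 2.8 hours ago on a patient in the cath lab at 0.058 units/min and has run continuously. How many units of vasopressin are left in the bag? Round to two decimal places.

0.058 units/min × 60 min/hr = 3.48 units/hr
Concentration = 14 units ÷ 129 mL = 0.1085271 units/mL
Rate = 3.48 units/hr ÷ 0.1085271 units/mL = 32.06571 mL/hr
Volume infused = 32.06571 mL/hr × 2.8 hr = 89.784 mL
Volume remaining = 129 − 89.784 = 39.216 mL
Drug remaining = 39.216 mL × 0.1085271 units/mL = 4.256 units

4.26 units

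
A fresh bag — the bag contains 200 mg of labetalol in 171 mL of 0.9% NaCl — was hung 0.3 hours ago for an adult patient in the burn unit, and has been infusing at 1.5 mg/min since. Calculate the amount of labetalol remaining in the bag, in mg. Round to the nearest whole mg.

173 mg

1.5 mg/min × 60 min/hr = 90 mg/hr
Concentration = 200 mg ÷ 171 mL = 1.169591 mg/mL
Rate = 90 mg/hr ÷ 1.169591 mg/mL = 76.95 mL/hr
Volume infused = 76.95 mL/hr × 0.3 hr = 23.085 mL
Volume remaining = 171 − 23.085 = 147.915 mL
Drug remaining = 147.915 mL × 1.169591 mg/mL = 173 mg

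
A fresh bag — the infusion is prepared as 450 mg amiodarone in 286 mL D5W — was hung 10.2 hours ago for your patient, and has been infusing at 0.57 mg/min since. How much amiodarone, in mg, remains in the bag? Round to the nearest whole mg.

101 mg

0.57 mg/min × 60 min/hr = 34.2 mg/hr
Concentration = 450 mg ÷ 286 mL = 1.573427 mg/mL
Rate = 34.2 mg/hr ÷ 1.573427 mg/mL = 21.736 mL/hr
Volume infused = 21.736 mL/hr × 10.2 hr = 221.7072 mL
Volume remaining = 286 − 221.7072 = 64.2928 mL
Drug remaining = 64.2928 mL × 1.573427 mg/mL = 101.16 mg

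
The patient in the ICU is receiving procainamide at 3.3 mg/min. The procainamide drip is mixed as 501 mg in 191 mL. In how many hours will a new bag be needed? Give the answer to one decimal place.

2.5 hours

3.3 mg/min × 60 min/hr = 198 mg/hr
Concentration = 501 mg ÷ 191 mL = 2.623037 mg/mL
Rate = 198 mg/hr ÷ 2.623037 mg/mL = 75.48503 mL/hr
Duration = 191 mL ÷ 75.48503 mL/hr = 2.530303 hr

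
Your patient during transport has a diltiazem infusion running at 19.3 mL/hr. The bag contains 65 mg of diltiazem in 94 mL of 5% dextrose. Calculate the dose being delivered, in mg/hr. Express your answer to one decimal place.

13.3 mg/hr

Concentration = 65 mg ÷ 94 mL = 0.6914894 mg/mL
Drug rate = 19.3 mL/hr × 0.6914894 mg/mL = 13.34574 mg/hr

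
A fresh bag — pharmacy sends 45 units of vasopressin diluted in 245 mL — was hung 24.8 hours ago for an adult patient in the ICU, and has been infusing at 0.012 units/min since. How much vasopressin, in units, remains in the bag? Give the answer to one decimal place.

27.1 units

0.012 units/min × 60 min/hr = 0.72 units/hr
Concentration = 45 units ÷ 245 mL = 0.1836735 units/mL
Rate = 0.72 units/hr ÷ 0.1836735 units/mL = 3.92 mL/hr
Volume infused = 3.92 mL/hr × 24.8 hr = 97.216 mL
Volume remaining = 245 − 97.216 = 147.784 mL
Drug remaining = 147.784 mL × 0.1836735 units/mL = 27.144 units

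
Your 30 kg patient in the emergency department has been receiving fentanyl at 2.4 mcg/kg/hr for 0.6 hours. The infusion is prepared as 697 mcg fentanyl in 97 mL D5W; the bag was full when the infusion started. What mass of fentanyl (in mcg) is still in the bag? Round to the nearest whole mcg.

654 mcg

Dose = 2.4 mcg/kg/hr × 30 kg = 72 mcg/hr
Concentration = 697 mcg ÷ 97 mL = 7.185567 mcg/mL
Rate = 72 mcg/hr ÷ 7.185567 mcg/mL = 10.02009 mL/hr
Volume infused = 10.02009 mL/hr × 0.6 hr = 6.012052 mL
Volume remaining = 97 − 6.012052 = 90.98795 mL
Drug remaining = 90.98795 mL × 7.185567 mcg/mL = 653.8 mcg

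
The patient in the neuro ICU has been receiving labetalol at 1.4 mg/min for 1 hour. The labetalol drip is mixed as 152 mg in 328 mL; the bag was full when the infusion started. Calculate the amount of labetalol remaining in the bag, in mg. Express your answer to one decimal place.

1.4 mg/min × 60 min/hr = 84 mg/hr
Concentration = 152 mg ÷ 328 mL = 0.4634146 mg/mL
Rate = 84 mg/hr ÷ 0.4634146 mg/mL = 181.2632 mL/hr
Volume infused = 181.2632 mL/hr × 1 hr = 181.2632 mL
Volume remaining = 328 − 181.2632 = 146.7368 mL
Drug remaining = 146.7368 mL × 0.4634146 mg/mL = 68 mg

68.0 mg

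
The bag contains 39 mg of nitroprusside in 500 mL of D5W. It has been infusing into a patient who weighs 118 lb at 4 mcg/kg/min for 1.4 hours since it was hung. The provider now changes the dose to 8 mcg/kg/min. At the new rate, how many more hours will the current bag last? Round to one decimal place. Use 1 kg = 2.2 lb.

Initial rate:
Weight = 118 lb ÷ 2.2 lb/kg = 53.63636 kg
Dose = 4 mcg/kg/min × 53.63636 kg = 214.5455 mcg/min
214.5455 mcg/min × 60 min/hr = 12872.73 mcg/hr
Concentration = 39 mg ÷ 500 mL = 0.078 mg/mL = 78 mcg/mL
Rate = 12872.73 mcg/hr ÷ 78 mcg/mL = 165.035 mL/hr
Volume infused so far = 165.035 mL/hr × 1.4 hr = 231.049 mL
Volume remaining = 500 − 231.049 = 268.951 mL
New rate:
Dose = 8 mcg/kg/min × 53.63636 kg = 429.0909 mcg/min
429.0909 mcg/min × 60 min/hr = 25745.45 mcg/hr
Rate = 25745.45 mcg/hr ÷ 78 mcg/mL = 330.0699 mL/hr
Time remaining = 268.951 mL ÷ 330.0699 mL/hr = 0.8148305 hr

0.8 hours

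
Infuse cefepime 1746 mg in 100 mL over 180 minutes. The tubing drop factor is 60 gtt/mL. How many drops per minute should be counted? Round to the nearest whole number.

33 gtt/min

100 mL ÷ (180 min) = 0.5555556 mL/min
0.5555556 mL/min × 60 gtt/mL = 33.33333 gtt/min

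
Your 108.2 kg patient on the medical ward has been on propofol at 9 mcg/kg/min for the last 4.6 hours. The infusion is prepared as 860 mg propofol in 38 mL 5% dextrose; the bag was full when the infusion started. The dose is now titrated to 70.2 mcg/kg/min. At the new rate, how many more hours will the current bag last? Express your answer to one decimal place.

Initial rate:
Dose = 9 mcg/kg/min × 108.2 kg = 973.8 mcg/min
973.8 mcg/min × 60 min/hr = 58428 mcg/hr
Concentration = 860 mg ÷ 38 mL = 22.63158 mg/mL = 22631.58 mcg/mL
Rate = 58428 mcg/hr ÷ 22631.58 mcg/mL = 2.581702 mL/hr
Volume infused so far = 2.581702 mL/hr × 4.6 hr = 11.87583 mL
Volume remaining = 38 − 11.87583 = 26.12417 mL
New rate:
Dose = 70.2 mcg/kg/min × 108.2 kg = 7595.64 mcg/min
7595.64 mcg/min × 60 min/hr = 455738.4 mcg/hr
Rate = 455738.4 mcg/hr ÷ 22631.58 mcg/mL = 20.13728 mL/hr
Time remaining = 26.12417 mL ÷ 20.13728 mL/hr = 1.297304 hr

1.3 hours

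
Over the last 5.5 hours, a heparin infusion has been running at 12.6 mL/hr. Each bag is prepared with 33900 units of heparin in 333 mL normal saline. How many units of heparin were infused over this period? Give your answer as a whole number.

7055 units

Concentration = 33900 units ÷ 333 mL = 101.8018 units/mL
Drug rate = 12.6 mL/hr × 101.8018 units/mL = 1282.703 units/hr
Total = 1282.703 units/hr × 5.5 hr = 7054.865 units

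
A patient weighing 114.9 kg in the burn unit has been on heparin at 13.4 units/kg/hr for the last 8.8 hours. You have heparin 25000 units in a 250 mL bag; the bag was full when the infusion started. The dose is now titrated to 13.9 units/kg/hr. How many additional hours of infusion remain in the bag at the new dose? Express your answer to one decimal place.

Initial rate:
Dose = 13.4 units/kg/hr × 114.9 kg = 1539.66 units/hr
Concentration = 25000 units ÷ 250 mL = 100 units/mL
Rate = 1539.66 units/hr ÷ 100 units/mL = 15.3966 mL/hr
Volume infused so far = 15.3966 mL/hr × 8.8 hr = 135.4901 mL
Volume remaining = 250 − 135.4901 = 114.5099 mL
New rate:
Dose = 13.9 units/kg/hr × 114.9 kg = 1597.11 units/hr
Rate = 1597.11 units/hr ÷ 100 units/mL = 15.9711 mL/hr
Time remaining = 114.5099 mL ÷ 15.9711 mL/hr = 7.16982 hr

7.2 hours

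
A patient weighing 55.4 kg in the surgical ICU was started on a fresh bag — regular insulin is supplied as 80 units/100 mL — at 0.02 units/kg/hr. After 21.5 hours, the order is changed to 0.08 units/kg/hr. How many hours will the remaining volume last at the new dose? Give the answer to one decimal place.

12.7 hours

Initial rate:
Dose = 0.02 units/kg/hr × 55.4 kg = 1.108 units/hr
Concentration = 80 units ÷ 100 mL = 0.8 units/mL
Rate = 1.108 units/hr ÷ 0.8 units/mL = 1.385 mL/hr
Volume infused so far = 1.385 mL/hr × 21.5 hr = 29.7775 mL
Volume remaining = 100 − 29.7775 = 70.2225 mL
New rate:
Dose = 0.08 units/kg/hr × 55.4 kg = 4.432 units/hr
Rate = 4.432 units/hr ÷ 0.8 units/mL = 5.54 mL/hr
Time remaining = 70.2225 mL ÷ 5.54 mL/hr = 12.67554 hr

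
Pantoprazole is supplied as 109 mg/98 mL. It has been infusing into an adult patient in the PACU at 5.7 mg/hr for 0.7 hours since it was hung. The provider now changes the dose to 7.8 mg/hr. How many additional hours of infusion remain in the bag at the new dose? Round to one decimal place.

13.5 hours

Initial rate:
Concentration = 109 mg ÷ 98 mL = 1.112245 mg/mL
Rate = 5.7 mg/hr ÷ 1.112245 mg/mL = 5.124771 mL/hr
Volume infused so far = 5.124771 mL/hr × 0.7 hr = 3.587339 mL
Volume remaining = 98 − 3.587339 = 94.41266 mL
New rate:
Rate = 7.8 mg/hr ÷ 1.112245 mg/mL = 7.012844 mL/hr
Time remaining = 94.41266 mL ÷ 7.012844 mL/hr = 13.46282 hr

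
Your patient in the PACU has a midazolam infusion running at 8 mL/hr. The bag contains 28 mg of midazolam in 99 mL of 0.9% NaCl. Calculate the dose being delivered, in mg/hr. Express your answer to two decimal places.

Concentration = 28 mg ÷ 99 mL = 0.2828283 mg/mL
Drug rate = 8 mL/hr × 0.2828283 mg/mL = 2.262626 mg/hr

2.26 mg/hr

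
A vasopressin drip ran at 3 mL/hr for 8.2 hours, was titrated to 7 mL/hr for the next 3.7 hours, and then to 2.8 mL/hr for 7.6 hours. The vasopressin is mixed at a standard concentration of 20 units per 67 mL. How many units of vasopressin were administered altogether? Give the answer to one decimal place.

Concentration = 20 units ÷ 67 mL = 0.2985075 units/mL
Stage 1: 3 mL/hr × 8.2 hr = 24.6 mL → 24.6 mL × 0.2985075 units/mL = 7.343284 units
Stage 2: 7 mL/hr × 3.7 hr = 25.9 mL → 25.9 mL × 0.2985075 units/mL = 7.731343 units
Stage 3: 2.8 mL/hr × 7.6 hr = 21.28 mL → 21.28 mL × 0.2985075 units/mL = 6.352239 units
Total = 7.343284 + 7.731343 + 6.352239 = 21.42687 units

21.4 units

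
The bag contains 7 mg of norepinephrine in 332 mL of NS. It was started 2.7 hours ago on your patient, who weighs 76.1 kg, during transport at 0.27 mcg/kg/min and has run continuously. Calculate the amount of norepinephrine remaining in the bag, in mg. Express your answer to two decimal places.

Dose = 0.27 mcg/kg/min × 76.1 kg = 20.547 mcg/min
20.547 mcg/min × 60 min/hr = 1232.82 mcg/hr
Concentration = 7 mg ÷ 332 mL = 0.02108434 mg/mL = 21.08434 mcg/mL
Rate = 1232.82 mcg/hr ÷ 21.08434 mcg/mL = 58.47089 mL/hr
Volume infused = 58.47089 mL/hr × 2.7 hr = 157.8714 mL
Volume remaining = 332 − 157.8714 = 174.1286 mL
Drug remaining = 174.1286 mL × 21.08434 mcg/mL = 3671.386 mcg = 3.671386 mg

3.67 mg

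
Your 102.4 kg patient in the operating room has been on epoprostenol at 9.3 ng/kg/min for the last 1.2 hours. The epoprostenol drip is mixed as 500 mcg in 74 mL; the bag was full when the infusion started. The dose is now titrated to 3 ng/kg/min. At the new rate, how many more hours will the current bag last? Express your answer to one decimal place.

Initial rate:
Dose = 9.3 ng/kg/min × 102.4 kg = 952.32 ng/min
952.32 ng/min × 60 min/hr = 57139.2 ng/hr
Concentration = 500 mcg ÷ 74 mL = 6.756757 mcg/mL = 6756.757 ng/mL
Rate = 57139.2 ng/hr ÷ 6756.757 ng/mL = 8.456602 mL/hr
Volume infused so far = 8.456602 mL/hr × 1.2 hr = 10.14792 mL
Volume remaining = 74 − 10.14792 = 63.85208 mL
New rate:
Dose = 3 ng/kg/min × 102.4 kg = 307.2 ng/min
307.2 ng/min × 60 min/hr = 18432 ng/hr
Rate = 18432 ng/hr ÷ 6756.757 ng/mL = 2.727936 mL/hr
Time remaining = 63.85208 mL ÷ 2.727936 mL/hr = 23.40674 hr

23.4 hours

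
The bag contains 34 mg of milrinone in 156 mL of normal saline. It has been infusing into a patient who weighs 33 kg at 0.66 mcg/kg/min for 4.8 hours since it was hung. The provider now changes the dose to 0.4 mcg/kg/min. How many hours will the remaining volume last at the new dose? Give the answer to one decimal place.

Initial rate:
Dose = 0.66 mcg/kg/min × 33 kg = 21.78 mcg/min
21.78 mcg/min × 60 min/hr = 1306.8 mcg/hr
Concentration = 34 mg ÷ 156 mL = 0.2179487 mg/mL = 217.9487 mcg/mL
Rate = 1306.8 mcg/hr ÷ 217.9487 mcg/mL = 5.995906 mL/hr
Volume infused so far = 5.995906 mL/hr × 4.8 hr = 28.78035 mL
Volume remaining = 156 − 28.78035 = 127.2197 mL
New rate:
Dose = 0.4 mcg/kg/min × 33 kg = 13.2 mcg/min
13.2 mcg/min × 60 min/hr = 792 mcg/hr
Rate = 792 mcg/hr ÷ 217.9487 mcg/mL = 3.633882 mL/hr
Time remaining = 127.2197 mL ÷ 3.633882 mL/hr = 35.00929 hr

35.0 hours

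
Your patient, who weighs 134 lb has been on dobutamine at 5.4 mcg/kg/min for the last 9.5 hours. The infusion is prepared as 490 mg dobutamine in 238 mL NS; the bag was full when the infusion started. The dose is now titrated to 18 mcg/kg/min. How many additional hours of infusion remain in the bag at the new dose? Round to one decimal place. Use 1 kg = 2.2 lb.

Initial rate:
Weight = 134 lb ÷ 2.2 lb/kg = 60.90909 kg
Dose = 5.4 mcg/kg/min × 60.90909 kg = 328.9091 mcg/min
328.9091 mcg/min × 60 min/hr = 19734.55 mcg/hr
Concentration = 490 mg ÷ 238 mL = 2.058824 mg/mL = 2058.824 mcg/mL
Rate = 19734.55 mcg/hr ÷ 2058.824 mcg/mL = 9.585351 mL/hr
Volume infused so far = 9.585351 mL/hr × 9.5 hr = 91.06083 mL
Volume remaining = 238 − 91.06083 = 146.9392 mL
New rate:
Dose = 18 mcg/kg/min × 60.90909 kg = 1096.364 mcg/min
1096.364 mcg/min × 60 min/hr = 65781.82 mcg/hr
Rate = 65781.82 mcg/hr ÷ 2058.824 mcg/mL = 31.95117 mL/hr
Time remaining = 146.9392 mL ÷ 31.95117 mL/hr = 4.598867 hr

4.6 hours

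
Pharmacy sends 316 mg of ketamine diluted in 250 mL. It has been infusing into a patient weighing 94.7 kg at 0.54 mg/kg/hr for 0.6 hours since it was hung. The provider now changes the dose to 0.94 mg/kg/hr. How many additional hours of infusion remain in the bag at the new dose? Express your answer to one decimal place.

3.2 hours

Initial rate:
Dose = 0.54 mg/kg/hr × 94.7 kg = 51.138 mg/hr
Concentration = 316 mg ÷ 250 mL = 1.264 mg/mL
Rate = 51.138 mg/hr ÷ 1.264 mg/mL = 40.45728 mL/hr
Volume infused so far = 40.45728 mL/hr × 0.6 hr = 24.27437 mL
Volume remaining = 250 − 24.27437 = 225.7256 mL
New rate:
Dose = 0.94 mg/kg/hr × 94.7 kg = 89.018 mg/hr
Rate = 89.018 mg/hr ÷ 1.264 mg/mL = 70.42563 mL/hr
Time remaining = 225.7256 mL ÷ 70.42563 mL/hr = 3.205163 hr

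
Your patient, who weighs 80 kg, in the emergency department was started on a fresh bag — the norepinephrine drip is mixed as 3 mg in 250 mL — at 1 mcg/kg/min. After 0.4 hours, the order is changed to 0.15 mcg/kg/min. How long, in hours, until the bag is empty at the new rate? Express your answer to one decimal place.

Initial rate:
Dose = 1 mcg/kg/min × 80 kg = 80 mcg/min
80 mcg/min × 60 min/hr = 4800 mcg/hr
Concentration = 3 mg ÷ 250 mL = 0.012 mg/mL = 12 mcg/mL
Rate = 4800 mcg/hr ÷ 12 mcg/mL = 400 mL/hr
Volume infused so far = 400 mL/hr × 0.4 hr = 160 mL
Volume remaining = 250 − 160 = 90 mL
New rate:
Dose = 0.15 mcg/kg/min × 80 kg = 12 mcg/min
12 mcg/min × 60 min/hr = 720 mcg/hr
Rate = 720 mcg/hr ÷ 12 mcg/mL = 60 mL/hr
Time remaining = 90 mL ÷ 60 mL/hr = 1.5 hr

1.5 hours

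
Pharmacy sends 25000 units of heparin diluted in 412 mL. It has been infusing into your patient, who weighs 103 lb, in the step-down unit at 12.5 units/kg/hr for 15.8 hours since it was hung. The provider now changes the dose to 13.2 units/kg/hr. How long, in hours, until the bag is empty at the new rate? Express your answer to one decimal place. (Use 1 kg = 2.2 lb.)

Initial rate:
Weight = 103 lb ÷ 2.2 lb/kg = 46.81818 kg
Dose = 12.5 units/kg/hr × 46.81818 kg = 585.2273 units/hr
Concentration = 25000 units ÷ 412 mL = 60.67961 units/mL
Rate = 585.2273 units/hr ÷ 60.67961 units/mL = 9.644545 mL/hr
Volume infused so far = 9.644545 mL/hr × 15.8 hr = 152.3838 mL
Volume remaining = 412 − 152.3838 = 259.6162 mL
New rate:
Dose = 13.2 units/kg/hr × 46.81818 kg = 618 units/hr
Rate = 618 units/hr ÷ 60.67961 units/mL = 10.18464 mL/hr
Time remaining = 259.6162 mL ÷ 10.18464 mL/hr = 25.49095 hr

25.5 hours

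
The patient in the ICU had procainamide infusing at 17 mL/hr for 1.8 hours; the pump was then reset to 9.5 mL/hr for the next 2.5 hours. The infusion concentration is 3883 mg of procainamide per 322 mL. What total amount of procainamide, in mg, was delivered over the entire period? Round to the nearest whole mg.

655 mg

Concentration = 3883 mg ÷ 322 mL = 12.05901 mg/mL
Stage 1: 17 mL/hr × 1.8 hr = 30.6 mL → 30.6 mL × 12.05901 mg/mL = 369.0056 mg
Stage 2: 9.5 mL/hr × 2.5 hr = 23.75 mL → 23.75 mL × 12.05901 mg/mL = 286.4014 mg
Total = 369.0056 + 286.4014 = 655.407 mg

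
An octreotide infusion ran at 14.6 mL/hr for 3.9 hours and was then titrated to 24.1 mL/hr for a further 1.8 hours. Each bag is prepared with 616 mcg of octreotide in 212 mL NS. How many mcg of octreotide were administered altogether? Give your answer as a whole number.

Concentration = 616 mcg ÷ 212 mL = 2.90566 mcg/mL
Stage 1: 14.6 mL/hr × 3.9 hr = 56.94 mL → 56.94 mL × 2.90566 mcg/mL = 165.4483 mcg
Stage 2: 24.1 mL/hr × 1.8 hr = 43.38 mL → 43.38 mL × 2.90566 mcg/mL = 126.0475 mcg
Total = 165.4483 + 126.0475 = 291.4958 mcg

291 mcg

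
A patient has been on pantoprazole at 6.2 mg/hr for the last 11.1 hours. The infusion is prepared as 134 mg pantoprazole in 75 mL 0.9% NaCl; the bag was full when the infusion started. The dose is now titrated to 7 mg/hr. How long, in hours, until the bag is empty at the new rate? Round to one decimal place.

9.3 hours

Initial rate:
Concentration = 134 mg ÷ 75 mL = 1.786667 mg/mL
Rate = 6.2 mg/hr ÷ 1.786667 mg/mL = 3.470149 mL/hr
Volume infused so far = 3.470149 mL/hr × 11.1 hr = 38.51866 mL
Volume remaining = 75 − 38.51866 = 36.48134 mL
New rate:
Rate = 7 mg/hr ÷ 1.786667 mg/mL = 3.91791 mL/hr
Time remaining = 36.48134 mL ÷ 3.91791 mL/hr = 9.311429 hr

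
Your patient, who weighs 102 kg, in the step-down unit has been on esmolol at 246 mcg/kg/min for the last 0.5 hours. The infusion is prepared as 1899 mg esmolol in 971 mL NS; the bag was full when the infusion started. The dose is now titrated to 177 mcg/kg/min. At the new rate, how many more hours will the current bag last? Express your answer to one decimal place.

1.1 hours

Initial rate:
Dose = 246 mcg/kg/min × 102 kg = 25092 mcg/min
25092 mcg/min × 60 min/hr = 1505520 mcg/hr
Concentration = 1899 mg ÷ 971 mL = 1.955716 mg/mL = 1955.716 mcg/mL
Rate = 1505520 mcg/hr ÷ 1955.716 mcg/mL = 769.8051 mL/hr
Volume infused so far = 769.8051 mL/hr × 0.5 hr = 384.9026 mL
Volume remaining = 971 − 384.9026 = 586.0974 mL
New rate:
Dose = 177 mcg/kg/min × 102 kg = 18054 mcg/min
18054 mcg/min × 60 min/hr = 1083240 mcg/hr
Rate = 1083240 mcg/hr ÷ 1955.716 mcg/mL = 553.8842 mL/hr
Time remaining = 586.0974 mL ÷ 553.8842 mL/hr = 1.058159 hr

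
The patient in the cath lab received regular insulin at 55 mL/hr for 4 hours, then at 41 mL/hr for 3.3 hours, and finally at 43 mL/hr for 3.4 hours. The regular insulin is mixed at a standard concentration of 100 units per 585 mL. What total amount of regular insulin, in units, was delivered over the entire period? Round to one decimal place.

Concentration = 100 units ÷ 585 mL = 0.1709402 units/mL
Stage 1: 55 mL/hr × 4 hr = 220 mL → 220 mL × 0.1709402 units/mL = 37.60684 units
Stage 2: 41 mL/hr × 3.3 hr = 135.3 mL → 135.3 mL × 0.1709402 units/mL = 23.12821 units
Stage 3: 43 mL/hr × 3.4 hr = 146.2 mL → 146.2 mL × 0.1709402 units/mL = 24.99145 units
Total = 37.60684 + 23.12821 + 24.99145 = 85.7265 units

85.7 units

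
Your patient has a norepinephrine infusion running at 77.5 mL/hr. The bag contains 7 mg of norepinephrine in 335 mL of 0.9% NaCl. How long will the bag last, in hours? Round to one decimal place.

4.3 hours

Duration = 335 mL ÷ 77.5 mL/hr = 4.322581 hr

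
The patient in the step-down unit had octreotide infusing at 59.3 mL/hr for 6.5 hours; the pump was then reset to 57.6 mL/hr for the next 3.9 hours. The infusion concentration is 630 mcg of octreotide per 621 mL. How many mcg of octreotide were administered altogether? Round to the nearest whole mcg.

619 mcg

Concentration = 630 mcg ÷ 621 mL = 1.014493 mcg/mL
Stage 1: 59.3 mL/hr × 6.5 hr = 385.45 mL → 385.45 mL × 1.014493 mcg/mL = 391.0362 mcg
Stage 2: 57.6 mL/hr × 3.9 hr = 224.64 mL → 224.64 mL × 1.014493 mcg/mL = 227.8957 mcg
Total = 391.0362 + 227.8957 = 618.9319 mcg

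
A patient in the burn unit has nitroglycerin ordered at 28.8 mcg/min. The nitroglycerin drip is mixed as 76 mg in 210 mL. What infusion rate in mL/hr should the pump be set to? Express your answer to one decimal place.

4.8 mL/hr

28.8 mcg/min × 60 min/hr = 1728 mcg/hr
Concentration = 76 mg ÷ 210 mL = 0.3619048 mg/mL = 361.9048 mcg/mL
Rate = 1728 mcg/hr ÷ 361.9048 mcg/mL = 4.774737 mL/hr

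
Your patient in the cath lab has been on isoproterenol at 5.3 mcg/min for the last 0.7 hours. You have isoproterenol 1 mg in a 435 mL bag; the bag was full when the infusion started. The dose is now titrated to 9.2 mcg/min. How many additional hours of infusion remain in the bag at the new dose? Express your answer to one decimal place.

Initial rate:
5.3 mcg/min × 60 min/hr = 318 mcg/hr
Concentration = 1 mg ÷ 435 mL = 0.002298851 mg/mL = 2.298851 mcg/mL
Rate = 318 mcg/hr ÷ 2.298851 mcg/mL = 138.33 mL/hr
Volume infused so far = 138.33 mL/hr × 0.7 hr = 96.831 mL
Volume remaining = 435 − 96.831 = 338.169 mL
New rate:
9.2 mcg/min × 60 min/hr = 552 mcg/hr
Rate = 552 mcg/hr ÷ 2.298851 mcg/mL = 240.12 mL/hr
Time remaining = 338.169 mL ÷ 240.12 mL/hr = 1.408333 hr

1.4 hours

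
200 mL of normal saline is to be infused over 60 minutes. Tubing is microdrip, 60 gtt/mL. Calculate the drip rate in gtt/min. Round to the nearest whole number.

200 mL ÷ (60 min) = 3.333333 mL/min
3.333333 mL/min × 60 gtt/mL = 200 gtt/min

200 gtt/min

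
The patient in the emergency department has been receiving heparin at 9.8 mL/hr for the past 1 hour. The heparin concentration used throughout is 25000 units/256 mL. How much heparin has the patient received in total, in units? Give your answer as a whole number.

957 units

Concentration = 25000 units ÷ 256 mL = 97.65625 units/mL
Drug rate = 9.8 mL/hr × 97.65625 units/mL = 957.0313 units/hr
Total = 957.0313 units/hr × 1 hr = 957.0313 units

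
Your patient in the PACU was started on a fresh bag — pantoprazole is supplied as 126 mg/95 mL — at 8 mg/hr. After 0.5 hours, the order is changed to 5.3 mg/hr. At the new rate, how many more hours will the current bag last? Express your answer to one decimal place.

23.0 hours

Initial rate:
Concentration = 126 mg ÷ 95 mL = 1.326316 mg/mL
Rate = 8 mg/hr ÷ 1.326316 mg/mL = 6.031746 mL/hr
Volume infused so far = 6.031746 mL/hr × 0.5 hr = 3.015873 mL
Volume remaining = 95 − 3.015873 = 91.98413 mL
New rate:
Rate = 5.3 mg/hr ÷ 1.326316 mg/mL = 3.996032 mL/hr
Time remaining = 91.98413 mL ÷ 3.996032 mL/hr = 23.01887 hr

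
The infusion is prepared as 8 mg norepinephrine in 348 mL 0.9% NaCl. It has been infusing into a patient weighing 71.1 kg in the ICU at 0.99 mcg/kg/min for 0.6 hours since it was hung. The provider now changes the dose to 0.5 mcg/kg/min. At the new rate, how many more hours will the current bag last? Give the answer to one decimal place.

2.6 hours

Initial rate:
Dose = 0.99 mcg/kg/min × 71.1 kg = 70.389 mcg/min
70.389 mcg/min × 60 min/hr = 4223.34 mcg/hr
Concentration = 8 mg ÷ 348 mL = 0.02298851 mg/mL = 22.98851 mcg/mL
Rate = 4223.34 mcg/hr ÷ 22.98851 mcg/mL = 183.7153 mL/hr
Volume infused so far = 183.7153 mL/hr × 0.6 hr = 110.2292 mL
Volume remaining = 348 − 110.2292 = 237.7708 mL
New rate:
Dose = 0.5 mcg/kg/min × 71.1 kg = 35.55 mcg/min
35.55 mcg/min × 60 min/hr = 2133 mcg/hr
Rate = 2133 mcg/hr ÷ 22.98851 mcg/mL = 92.7855 mL/hr
Time remaining = 237.7708 mL ÷ 92.7855 mL/hr = 2.562586 hr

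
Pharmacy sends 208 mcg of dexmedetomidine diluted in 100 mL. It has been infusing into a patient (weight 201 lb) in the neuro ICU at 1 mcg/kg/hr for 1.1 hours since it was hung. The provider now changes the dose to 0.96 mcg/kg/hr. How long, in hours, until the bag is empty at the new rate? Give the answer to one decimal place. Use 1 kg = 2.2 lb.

Initial rate:
Weight = 201 lb ÷ 2.2 lb/kg = 91.36364 kg
Dose = 1 mcg/kg/hr × 91.36364 kg = 91.36364 mcg/hr
Concentration = 208 mcg ÷ 100 mL = 2.08 mcg/mL
Rate = 91.36364 mcg/hr ÷ 2.08 mcg/mL = 43.92483 mL/hr
Volume infused so far = 43.92483 mL/hr × 1.1 hr = 48.31731 mL
Volume remaining = 100 − 48.31731 = 51.68269 mL
New rate:
Dose = 0.96 mcg/kg/hr × 91.36364 kg = 87.70909 mcg/hr
Rate = 87.70909 mcg/hr ÷ 2.08 mcg/mL = 42.16783 mL/hr
Time remaining = 51.68269 mL ÷ 42.16783 mL/hr = 1.225643 hr

1.2 hours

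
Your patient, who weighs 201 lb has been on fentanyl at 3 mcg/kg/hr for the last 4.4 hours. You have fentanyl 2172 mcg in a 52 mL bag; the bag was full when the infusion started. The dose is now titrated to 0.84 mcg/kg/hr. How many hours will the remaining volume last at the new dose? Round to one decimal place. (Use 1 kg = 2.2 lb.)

12.6 hours

Initial rate:
Weight = 201 lb ÷ 2.2 lb/kg = 91.36364 kg
Dose = 3 mcg/kg/hr × 91.36364 kg = 274.0909 mcg/hr
Concentration = 2172 mcg ÷ 52 mL = 41.76923 mcg/mL
Rate = 274.0909 mcg/hr ÷ 41.76923 mcg/mL = 6.562029 mL/hr
Volume infused so far = 6.562029 mL/hr × 4.4 hr = 28.87293 mL
Volume remaining = 52 − 28.87293 = 23.12707 mL
New rate:
Dose = 0.84 mcg/kg/hr × 91.36364 kg = 76.74545 mcg/hr
Rate = 76.74545 mcg/hr ÷ 41.76923 mcg/mL = 1.837368 mL/hr
Time remaining = 23.12707 mL ÷ 1.837368 mL/hr = 12.58706 hr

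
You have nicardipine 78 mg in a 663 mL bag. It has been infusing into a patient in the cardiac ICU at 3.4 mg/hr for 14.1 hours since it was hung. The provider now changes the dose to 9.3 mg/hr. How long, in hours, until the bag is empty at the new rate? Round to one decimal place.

3.2 hours

Initial rate:
Concentration = 78 mg ÷ 663 mL = 0.1176471 mg/mL
Rate = 3.4 mg/hr ÷ 0.1176471 mg/mL = 28.9 mL/hr
Volume infused so far = 28.9 mL/hr × 14.1 hr = 407.49 mL
Volume remaining = 663 − 407.49 = 255.51 mL
New rate:
Rate = 9.3 mg/hr ÷ 0.1176471 mg/mL = 79.05 mL/hr
Time remaining = 255.51 mL ÷ 79.05 mL/hr = 3.232258 hr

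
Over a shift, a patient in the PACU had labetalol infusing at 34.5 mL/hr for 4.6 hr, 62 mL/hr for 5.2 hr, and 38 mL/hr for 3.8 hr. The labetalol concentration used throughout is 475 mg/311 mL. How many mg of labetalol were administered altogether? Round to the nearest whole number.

Concentration = 475 mg ÷ 311 mL = 1.527331 mg/mL
Stage 1: 34.5 mL/hr × 4.6 hr = 158.7 mL → 158.7 mL × 1.527331 mg/mL = 242.3875 mg
Stage 2: 62 mL/hr × 5.2 hr = 322.4 mL → 322.4 mL × 1.527331 mg/mL = 492.4116 mg
Stage 3: 38 mL/hr × 3.8 hr = 144.4 mL → 144.4 mL × 1.527331 mg/mL = 220.5466 mg
Total = 242.3875 + 492.4116 + 220.5466 = 955.3457 mg

955 mg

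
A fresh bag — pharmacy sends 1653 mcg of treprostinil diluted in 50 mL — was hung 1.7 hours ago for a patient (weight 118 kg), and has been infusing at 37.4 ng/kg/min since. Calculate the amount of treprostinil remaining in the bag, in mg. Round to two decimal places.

1.20 mg

Dose = 37.4 ng/kg/min × 118 kg = 4413.2 ng/min
4413.2 ng/min × 60 min/hr = 264792 ng/hr
Concentration = 1653 mcg ÷ 50 mL = 33.06 mcg/mL = 33060 ng/mL
Rate = 264792 ng/hr ÷ 33060 ng/mL = 8.009437 mL/hr
Volume infused = 8.009437 mL/hr × 1.7 hr = 13.61604 mL
Volume remaining = 50 − 13.61604 = 36.38396 mL
Drug remaining = 36.38396 mL × 33060 ng/mL = 1202854 ng = 1.202854 mg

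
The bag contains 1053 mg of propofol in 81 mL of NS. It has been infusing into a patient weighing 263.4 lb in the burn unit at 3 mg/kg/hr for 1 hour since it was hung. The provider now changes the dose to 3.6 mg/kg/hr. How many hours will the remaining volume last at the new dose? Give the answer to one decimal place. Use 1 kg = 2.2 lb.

Initial rate:
Weight = 263.4 lb ÷ 2.2 lb/kg = 119.7273 kg
Dose = 3 mg/kg/hr × 119.7273 kg = 359.1818 mg/hr
Concentration = 1053 mg ÷ 81 mL = 13 mg/mL
Rate = 359.1818 mg/hr ÷ 13 mg/mL = 27.62937 mL/hr
Volume infused so far = 27.62937 mL/hr × 1 hr = 27.62937 mL
Volume remaining = 81 − 27.62937 = 53.37063 mL
New rate:
Dose = 3.6 mg/kg/hr × 119.7273 kg = 431.0182 mg/hr
Rate = 431.0182 mg/hr ÷ 13 mg/mL = 33.15524 mL/hr
Time remaining = 53.37063 mL ÷ 33.15524 mL/hr = 1.609719 hr

1.6 hours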